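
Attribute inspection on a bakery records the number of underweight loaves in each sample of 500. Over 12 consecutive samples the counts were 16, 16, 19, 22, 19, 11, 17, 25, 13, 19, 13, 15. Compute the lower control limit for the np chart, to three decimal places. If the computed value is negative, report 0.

4.897

p̄ = Σdᵢ / (k·n) = 205 / (12 × 500) = 0.03417
LCL = np̄ − 3·√(np̄(1−p̄)) = 17.0833 − 3 × 4.0620 = 4.8974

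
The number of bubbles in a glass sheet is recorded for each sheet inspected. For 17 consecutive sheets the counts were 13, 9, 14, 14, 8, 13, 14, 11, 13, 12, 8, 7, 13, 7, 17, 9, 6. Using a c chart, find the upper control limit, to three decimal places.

c̄ = (13 + 9 + 14 + 14 + 8 + 13 + 14 + 11 + 13 + 12 + 8 + 7 + 13 + 7 + 17 + 9 + 6) / 17 = 188 / 17 = 11.0588
UCL = c̄ + 3√c̄ = 11.0588 + 3 × √11.0588 = 11.0588 + 3 × 3.3255 = 21.0353

21.035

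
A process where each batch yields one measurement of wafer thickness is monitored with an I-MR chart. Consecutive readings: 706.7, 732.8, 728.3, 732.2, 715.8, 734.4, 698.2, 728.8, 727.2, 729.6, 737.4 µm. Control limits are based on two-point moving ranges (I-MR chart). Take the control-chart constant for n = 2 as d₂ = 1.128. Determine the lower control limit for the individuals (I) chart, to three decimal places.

X̄ = (706.7 + 732.8 + 728.3 + 732.2 + 715.8 + 734.4 + 698.2 + 728.8 + 727.2 + 729.6 + 737.4) / 11 = 724.6727
Moving ranges: 26.1, 4.5, 3.9, 16.4, 18.6, 36.2, 30.6, 1.6, 2.4, 7.8; M̄R̄ = 148.1000 / 10 = 14.8100
LCL = X̄ − 3·M̄R̄/d₂ = 724.6727 − 3 × 14.8100 / 1.128 = 685.2844

685.284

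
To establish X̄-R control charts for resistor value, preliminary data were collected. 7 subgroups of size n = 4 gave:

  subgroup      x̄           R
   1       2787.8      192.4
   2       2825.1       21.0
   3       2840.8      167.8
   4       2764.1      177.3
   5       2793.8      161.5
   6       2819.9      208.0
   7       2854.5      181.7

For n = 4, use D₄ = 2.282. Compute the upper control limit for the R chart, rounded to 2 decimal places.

R̄ = (192.4 + 21.0 + 167.8 + 177.3 + 161.5 + 208.0 + 181.7) / 7 = 1109.7000 / 7 = 158.5286
UCL_R = D₄·R̄ = 2.282 × 158.5286 = 361.7622

361.76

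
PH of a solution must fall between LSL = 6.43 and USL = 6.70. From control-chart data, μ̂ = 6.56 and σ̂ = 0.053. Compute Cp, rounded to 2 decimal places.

0.85

Cp = (USL − LSL) / (6σ̂) = (6.70 − 6.43) / (6 × 0.053) = 0.2700 / 0.3180 = 0.8491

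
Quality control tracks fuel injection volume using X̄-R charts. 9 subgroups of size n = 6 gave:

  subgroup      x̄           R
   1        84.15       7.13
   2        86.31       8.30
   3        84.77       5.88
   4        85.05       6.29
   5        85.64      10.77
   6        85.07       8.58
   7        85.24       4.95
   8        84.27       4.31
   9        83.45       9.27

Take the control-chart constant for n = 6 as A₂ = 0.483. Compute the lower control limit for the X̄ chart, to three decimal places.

X̄̄ = (84.15 + 86.31 + 84.77 + 85.05 + 85.64 + 85.07 + 85.24 + 84.27 + 83.45) / 9 = 763.9500 / 9 = 84.8833
R̄ = (7.13 + 8.30 + 5.88 + 6.29 + 10.77 + 8.58 + 4.95 + 4.31 + 9.27) / 9 = 65.4800 / 9 = 7.2756
LCL = X̄̄ − A₂·R̄ = 84.8833 − 0.483 × 7.2756 = 81.3692

81.369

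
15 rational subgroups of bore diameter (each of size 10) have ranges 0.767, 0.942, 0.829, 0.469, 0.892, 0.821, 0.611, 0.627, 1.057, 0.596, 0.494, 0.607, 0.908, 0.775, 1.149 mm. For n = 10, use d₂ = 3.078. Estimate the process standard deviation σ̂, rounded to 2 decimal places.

0.25

R̄ = (0.767 + 0.942 + 0.829 + 0.469 + 0.892 + 0.821 + 0.611 + 0.627 + 1.057 + 0.596 + 0.494 + 0.607 + 0.908 + 0.775 + 1.149) / 15 = 0.7696
σ̂ = R̄ / d₂ = 0.7696 / 3.078 = 0.2500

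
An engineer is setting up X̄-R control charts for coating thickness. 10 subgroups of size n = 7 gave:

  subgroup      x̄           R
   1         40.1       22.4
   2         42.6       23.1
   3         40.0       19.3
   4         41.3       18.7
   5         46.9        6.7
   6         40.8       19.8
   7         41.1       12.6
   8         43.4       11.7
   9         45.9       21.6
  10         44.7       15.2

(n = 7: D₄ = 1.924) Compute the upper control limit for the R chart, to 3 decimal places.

32.920

R̄ = (22.4 + 23.1 + 19.3 + 18.7 + 6.7 + 19.8 + 12.6 + 11.7 + 21.6 + 15.2) / 10 = 171.1000 / 10 = 17.1100
UCL_R = D₄·R̄ = 1.924 × 17.1100 = 32.9196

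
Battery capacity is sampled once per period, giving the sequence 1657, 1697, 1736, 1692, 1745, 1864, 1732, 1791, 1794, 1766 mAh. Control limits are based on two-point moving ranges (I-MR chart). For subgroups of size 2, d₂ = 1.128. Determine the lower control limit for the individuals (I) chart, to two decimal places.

1594.62

X̄ = (1657 + 1697 + 1736 + 1692 + 1745 + 1864 + 1732 + 1791 + 1794 + 1766) / 10 = 1747.4000
Moving ranges: 40, 39, 44, 53, 119, 132, 59, 3, 28; M̄R̄ = 517.0000 / 9 = 57.4444
LCL = X̄ − 3·M̄R̄/d₂ = 1747.4000 − 3 × 57.4444 / 1.128 = 1594.6222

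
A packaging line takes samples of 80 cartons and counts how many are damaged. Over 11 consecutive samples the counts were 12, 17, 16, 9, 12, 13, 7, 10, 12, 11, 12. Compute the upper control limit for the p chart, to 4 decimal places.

0.2683

p̄ = Σdᵢ / (k·n) = 131 / (11 × 80) = 0.14886
UCL = p̄ + 3·√(p̄(1−p̄)/n) = 0.14886 + 3 × √(0.14886×0.85114/80) = 0.14886 + 3 × 0.03980 = 0.26825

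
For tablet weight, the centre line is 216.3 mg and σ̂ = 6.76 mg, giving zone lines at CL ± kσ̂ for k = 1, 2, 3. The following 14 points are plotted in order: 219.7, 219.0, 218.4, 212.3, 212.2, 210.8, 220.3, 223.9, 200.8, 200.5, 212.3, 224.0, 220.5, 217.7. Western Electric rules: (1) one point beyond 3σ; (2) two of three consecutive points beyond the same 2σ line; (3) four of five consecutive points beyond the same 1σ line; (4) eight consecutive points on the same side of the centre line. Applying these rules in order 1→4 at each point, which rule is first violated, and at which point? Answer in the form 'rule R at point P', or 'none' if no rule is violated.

Zone of each point (C = within 1σ̂, B = 1σ̂–2σ̂, A = 2σ̂–3σ̂, * = beyond 3σ̂; sign = side of CL): 1:+C, 2:+C, 3:+C, 4:-C, 5:-C, 6:-C, 7:+C, 8:+B, 9:-A, 10:-A, 11:-C, 12:+B, 13:+C, 14:+C
Rule 2 (two of three consecutive points beyond the same 2σ limit) is satisfied at point 10.

rule 2 at point 10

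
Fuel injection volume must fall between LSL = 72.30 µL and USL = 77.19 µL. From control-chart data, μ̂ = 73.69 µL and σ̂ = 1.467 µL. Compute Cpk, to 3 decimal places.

0.316

Cpu = (USL − μ̂) / (3σ̂) = (77.19 − 73.69) / (3 × 1.467) = 0.7953; Cpl = (μ̂ − LSL) / (3σ̂) = (73.69 − 72.30) / (3 × 1.467) = 0.3158; Cpk = min(Cpu, Cpl) = 0.3158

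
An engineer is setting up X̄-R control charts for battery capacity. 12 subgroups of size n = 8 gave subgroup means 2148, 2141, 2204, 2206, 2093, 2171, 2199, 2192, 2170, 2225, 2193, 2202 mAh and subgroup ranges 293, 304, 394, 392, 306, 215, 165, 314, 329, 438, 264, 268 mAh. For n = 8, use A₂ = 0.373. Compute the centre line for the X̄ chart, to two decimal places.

2178.67

X̄̄ = (2148 + 2141 + 2204 + 2206 + 2093 + 2171 + 2199 + 2192 + 2170 + 2225 + 2193 + 2202) / 12 = 26144.0000 / 12 = 2178.6667
CL = X̄̄ = 2178.6667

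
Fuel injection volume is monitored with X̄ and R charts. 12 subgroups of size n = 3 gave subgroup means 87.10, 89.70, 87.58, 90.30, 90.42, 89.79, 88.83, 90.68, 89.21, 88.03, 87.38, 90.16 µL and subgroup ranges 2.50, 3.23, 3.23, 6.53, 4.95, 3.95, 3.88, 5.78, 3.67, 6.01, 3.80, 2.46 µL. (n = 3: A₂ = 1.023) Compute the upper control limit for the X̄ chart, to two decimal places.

X̄̄ = (87.10 + 89.70 + 87.58 + 90.30 + 90.42 + 89.79 + 88.83 + 90.68 + 89.21 + 88.03 + 87.38 + 90.16) / 12 = 1069.1800 / 12 = 89.0983
R̄ = (2.50 + 3.23 + 3.23 + 6.53 + 4.95 + 3.95 + 3.88 + 5.78 + 3.67 + 6.01 + 3.80 + 2.46) / 12 = 49.9900 / 12 = 4.1658
UCL = X̄̄ + A₂·R̄ = 89.0983 + 1.023 × 4.1658 = 93.3600

93.36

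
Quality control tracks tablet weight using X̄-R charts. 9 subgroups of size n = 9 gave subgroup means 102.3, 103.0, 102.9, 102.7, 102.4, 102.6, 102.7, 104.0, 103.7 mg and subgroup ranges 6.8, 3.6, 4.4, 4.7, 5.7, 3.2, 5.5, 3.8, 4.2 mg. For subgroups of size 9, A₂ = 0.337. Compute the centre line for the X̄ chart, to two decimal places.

102.92

X̄̄ = (102.3 + 103.0 + 102.9 + 102.7 + 102.4 + 102.6 + 102.7 + 104.0 + 103.7) / 9 = 926.3000 / 9 = 102.9222
CL = X̄̄ = 102.9222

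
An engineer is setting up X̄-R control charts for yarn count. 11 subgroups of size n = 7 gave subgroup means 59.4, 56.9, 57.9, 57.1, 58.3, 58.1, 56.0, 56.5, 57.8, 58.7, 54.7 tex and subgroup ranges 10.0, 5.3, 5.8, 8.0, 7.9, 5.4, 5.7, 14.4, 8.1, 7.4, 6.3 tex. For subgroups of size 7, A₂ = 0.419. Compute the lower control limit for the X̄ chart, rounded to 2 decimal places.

54.19

X̄̄ = (59.4 + 56.9 + 57.9 + 57.1 + 58.3 + 58.1 + 56.0 + 56.5 + 57.8 + 58.7 + 54.7) / 11 = 631.4000 / 11 = 57.4000
R̄ = (10.0 + 5.3 + 5.8 + 8.0 + 7.9 + 5.4 + 5.7 + 14.4 + 8.1 + 7.4 + 6.3) / 11 = 84.3000 / 11 = 7.6636
LCL = X̄̄ − A₂·R̄ = 57.4000 − 0.419 × 7.6636 = 54.1889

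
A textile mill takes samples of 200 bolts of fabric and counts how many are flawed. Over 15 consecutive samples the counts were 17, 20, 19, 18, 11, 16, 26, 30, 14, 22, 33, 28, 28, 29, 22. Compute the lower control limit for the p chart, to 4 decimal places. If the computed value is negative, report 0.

0.0444

p̄ = Σdᵢ / (k·n) = 333 / (15 × 200) = 0.11100
LCL = p̄ − 3·√(p̄(1−p̄)/n) = 0.11100 − 3 × 0.02221 = 0.04436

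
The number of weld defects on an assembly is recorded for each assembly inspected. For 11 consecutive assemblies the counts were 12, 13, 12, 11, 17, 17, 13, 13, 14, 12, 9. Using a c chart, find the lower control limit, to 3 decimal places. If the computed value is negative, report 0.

c̄ = (12 + 13 + 12 + 11 + 17 + 17 + 13 + 13 + 14 + 12 + 9) / 11 = 143 / 11 = 13.0000
LCL = c̄ − 3√c̄ = 13.0000 − 3 × 3.6056 = 2.1833

2.183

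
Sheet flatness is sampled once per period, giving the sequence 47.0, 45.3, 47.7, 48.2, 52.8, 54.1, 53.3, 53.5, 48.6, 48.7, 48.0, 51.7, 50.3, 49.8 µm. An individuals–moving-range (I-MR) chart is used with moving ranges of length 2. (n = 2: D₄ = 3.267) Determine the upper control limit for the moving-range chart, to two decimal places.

Moving ranges: 1.7, 2.4, 0.5, 4.6, 1.3, 0.8, 0.2, 4.9, 0.1, 0.7, 3.7, 1.4, 0.5; M̄R̄ = 22.8000 / 13 = 1.7538
UCL_MR = D₄·M̄R̄ = 3.267 × 1.7538 = 5.7298

5.73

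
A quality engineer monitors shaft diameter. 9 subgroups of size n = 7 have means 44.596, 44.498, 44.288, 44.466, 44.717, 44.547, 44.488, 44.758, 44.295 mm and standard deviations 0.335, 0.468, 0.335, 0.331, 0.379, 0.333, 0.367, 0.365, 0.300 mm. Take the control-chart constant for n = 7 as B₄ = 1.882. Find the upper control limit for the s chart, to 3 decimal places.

0.672

s̄ = (0.335 + 0.468 + 0.335 + 0.331 + 0.379 + 0.333 + 0.367 + 0.365 + 0.300) / 9 = 0.3570
UCL_s = B₄·s̄ = 1.882 × 0.3570 = 0.6719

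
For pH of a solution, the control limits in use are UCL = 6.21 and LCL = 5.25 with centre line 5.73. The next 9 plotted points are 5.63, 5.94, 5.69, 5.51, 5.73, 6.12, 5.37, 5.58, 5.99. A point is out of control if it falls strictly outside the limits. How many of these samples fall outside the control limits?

All 9 points lie within [5.25, 6.21].

0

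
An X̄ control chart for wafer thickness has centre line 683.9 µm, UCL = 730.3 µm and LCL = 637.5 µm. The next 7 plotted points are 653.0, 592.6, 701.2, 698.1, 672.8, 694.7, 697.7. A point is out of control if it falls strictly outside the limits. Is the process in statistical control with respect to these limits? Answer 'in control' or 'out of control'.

out of control

Compare each point to [637.5, 730.3]: sample 2 = 592.6 < LCL.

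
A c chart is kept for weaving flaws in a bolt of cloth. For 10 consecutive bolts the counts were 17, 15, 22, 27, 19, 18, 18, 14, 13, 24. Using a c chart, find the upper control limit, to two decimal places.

31.67

c̄ = (17 + 15 + 22 + 27 + 19 + 18 + 18 + 14 + 13 + 24) / 10 = 187 / 10 = 18.7000
UCL = c̄ + 3√c̄ = 18.7000 + 3 × √18.7000 = 18.7000 + 3 × 4.3243 = 31.6730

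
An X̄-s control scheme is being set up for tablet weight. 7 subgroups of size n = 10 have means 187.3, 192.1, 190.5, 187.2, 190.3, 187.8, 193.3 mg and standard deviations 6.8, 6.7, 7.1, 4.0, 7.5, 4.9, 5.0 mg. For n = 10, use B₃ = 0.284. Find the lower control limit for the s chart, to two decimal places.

1.70

s̄ = (6.8 + 6.7 + 7.1 + 4.0 + 7.5 + 4.9 + 5.0) / 7 = 6.0000
LCL_s = B₃·s̄ = 0.284 × 6.0000 = 1.7040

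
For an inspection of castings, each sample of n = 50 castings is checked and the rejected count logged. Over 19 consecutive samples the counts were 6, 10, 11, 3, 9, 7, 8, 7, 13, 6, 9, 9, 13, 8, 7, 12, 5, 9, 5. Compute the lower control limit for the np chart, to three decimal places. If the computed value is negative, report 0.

0.384

p̄ = Σdᵢ / (k·n) = 157 / (19 × 50) = 0.16526
LCL = np̄ − 3·√(np̄(1−p̄)) = 8.2632 − 3 × 2.6263 = 0.3842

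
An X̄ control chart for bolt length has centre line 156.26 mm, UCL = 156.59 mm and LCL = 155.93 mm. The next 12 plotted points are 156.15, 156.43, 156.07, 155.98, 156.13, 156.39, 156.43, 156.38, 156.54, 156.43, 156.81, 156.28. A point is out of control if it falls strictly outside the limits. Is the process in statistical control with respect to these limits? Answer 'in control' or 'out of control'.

Compare each point to [155.93, 156.59]: sample 11 = 156.81 > UCL.

out of control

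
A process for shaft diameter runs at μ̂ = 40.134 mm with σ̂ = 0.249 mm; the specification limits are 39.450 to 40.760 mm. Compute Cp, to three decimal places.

Cp = (USL − LSL) / (6σ̂) = (40.760 − 39.450) / (6 × 0.249) = 1.3100 / 1.4940 = 0.8768

0.877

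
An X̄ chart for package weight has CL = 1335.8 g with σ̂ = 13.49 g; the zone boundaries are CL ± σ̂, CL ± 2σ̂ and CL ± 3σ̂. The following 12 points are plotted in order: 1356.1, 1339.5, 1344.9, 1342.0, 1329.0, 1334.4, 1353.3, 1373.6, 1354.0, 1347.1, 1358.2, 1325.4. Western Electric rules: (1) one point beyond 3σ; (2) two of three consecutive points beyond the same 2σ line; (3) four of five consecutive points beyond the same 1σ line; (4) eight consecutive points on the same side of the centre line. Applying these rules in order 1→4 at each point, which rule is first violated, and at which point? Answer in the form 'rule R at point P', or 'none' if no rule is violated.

rule 3 at point 11

Zone of each point (C = within 1σ̂, B = 1σ̂–2σ̂, A = 2σ̂–3σ̂, * = beyond 3σ̂; sign = side of CL): 1:+B, 2:+C, 3:+C, 4:+C, 5:-C, 6:-C, 7:+B, 8:+A, 9:+B, 10:+C, 11:+B, 12:-C
Rule 3 (four of five consecutive points beyond the same 1σ limit) is satisfied at point 11.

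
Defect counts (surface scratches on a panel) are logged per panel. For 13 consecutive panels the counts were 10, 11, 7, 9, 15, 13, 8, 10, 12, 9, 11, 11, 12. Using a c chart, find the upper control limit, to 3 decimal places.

20.390

c̄ = (10 + 11 + 7 + 9 + 15 + 13 + 8 + 10 + 12 + 9 + 11 + 11 + 12) / 13 = 138 / 13 = 10.6154
UCL = c̄ + 3√c̄ = 10.6154 + 3 × √10.6154 = 10.6154 + 3 × 3.2581 = 20.3898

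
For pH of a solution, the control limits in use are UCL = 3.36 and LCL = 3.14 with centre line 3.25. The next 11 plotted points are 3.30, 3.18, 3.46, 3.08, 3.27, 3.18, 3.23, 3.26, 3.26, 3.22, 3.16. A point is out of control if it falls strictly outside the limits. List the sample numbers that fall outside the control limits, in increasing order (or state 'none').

3, 4

Compare each point to [3.14, 3.36]: sample 3 = 3.46 > UCL; sample 4 = 3.08 < LCL.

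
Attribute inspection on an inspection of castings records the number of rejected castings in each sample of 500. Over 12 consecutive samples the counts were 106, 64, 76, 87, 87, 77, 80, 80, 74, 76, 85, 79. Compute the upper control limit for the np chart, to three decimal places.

p̄ = Σdᵢ / (k·n) = 971 / (12 × 500) = 0.16183
UCL = np̄ + 3·√(np̄(1−p̄)) = 80.9167 + 3 × √(80.9167×0.83817) = 80.9167 + 3 × 8.2354 = 105.6228

105.623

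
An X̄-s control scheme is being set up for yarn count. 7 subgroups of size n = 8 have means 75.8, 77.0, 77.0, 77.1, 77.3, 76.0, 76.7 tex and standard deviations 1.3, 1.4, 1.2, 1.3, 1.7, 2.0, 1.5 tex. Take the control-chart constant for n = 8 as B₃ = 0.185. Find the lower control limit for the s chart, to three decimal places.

s̄ = (1.3 + 1.4 + 1.2 + 1.3 + 1.7 + 2.0 + 1.5) / 7 = 1.4857
LCL_s = B₃·s̄ = 0.185 × 1.4857 = 0.2749

0.275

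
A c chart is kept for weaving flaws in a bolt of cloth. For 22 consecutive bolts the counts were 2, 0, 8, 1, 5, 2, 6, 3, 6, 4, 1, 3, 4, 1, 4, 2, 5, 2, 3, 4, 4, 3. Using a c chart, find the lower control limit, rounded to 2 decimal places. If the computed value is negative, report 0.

0.00

c̄ = (2 + 0 + 8 + 1 + 5 + 2 + 6 + 3 + 6 + 4 + 1 + 3 + 4 + 1 + 4 + 2 + 5 + 2 + 3 + 4 + 4 + 3) / 22 = 73 / 22 = 3.3182
LCL = c̄ − 3√c̄ = 3.3182 − 3 × 1.8216 = -2.1466 → 0 (cannot be negative)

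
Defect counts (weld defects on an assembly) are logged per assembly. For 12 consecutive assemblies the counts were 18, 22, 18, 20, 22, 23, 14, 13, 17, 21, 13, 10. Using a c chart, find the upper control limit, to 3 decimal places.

30.163

c̄ = (18 + 22 + 18 + 20 + 22 + 23 + 14 + 13 + 17 + 21 + 13 + 10) / 12 = 211 / 12 = 17.5833
UCL = c̄ + 3√c̄ = 17.5833 + 3 × √17.5833 = 17.5833 + 3 × 4.1932 = 30.1631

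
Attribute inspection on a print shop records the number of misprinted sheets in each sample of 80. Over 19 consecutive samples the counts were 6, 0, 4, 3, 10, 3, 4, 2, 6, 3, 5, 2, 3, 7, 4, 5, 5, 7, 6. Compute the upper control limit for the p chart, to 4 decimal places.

p̄ = Σdᵢ / (k·n) = 85 / (19 × 80) = 0.05592
UCL = p̄ + 3·√(p̄(1−p̄)/n) = 0.05592 + 3 × √(0.05592×0.94408/80) = 0.05592 + 3 × 0.02569 = 0.13299

0.1330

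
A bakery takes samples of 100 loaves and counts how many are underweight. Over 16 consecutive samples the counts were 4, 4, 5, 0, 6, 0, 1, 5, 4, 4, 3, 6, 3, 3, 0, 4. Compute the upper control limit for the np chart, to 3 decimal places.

p̄ = Σdᵢ / (k·n) = 52 / (16 × 100) = 0.03250
UCL = np̄ + 3·√(np̄(1−p̄)) = 3.2500 + 3 × √(3.2500×0.96750) = 3.2500 + 3 × 1.7732 = 8.5697

8.570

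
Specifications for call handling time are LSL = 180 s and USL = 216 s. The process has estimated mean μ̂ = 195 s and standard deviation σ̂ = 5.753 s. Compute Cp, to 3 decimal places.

1.043

Cp = (USL − LSL) / (6σ̂) = (216 − 180) / (6 × 5.753) = 36.0000 / 34.5180 = 1.0429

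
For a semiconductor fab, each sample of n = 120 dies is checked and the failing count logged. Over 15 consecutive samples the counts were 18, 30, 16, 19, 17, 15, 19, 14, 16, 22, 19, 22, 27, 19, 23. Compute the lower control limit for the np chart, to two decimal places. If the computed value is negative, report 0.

p̄ = Σdᵢ / (k·n) = 296 / (15 × 120) = 0.16444
LCL = np̄ − 3·√(np̄(1−p̄)) = 19.7333 − 3 × 4.0606 = 7.5516

7.55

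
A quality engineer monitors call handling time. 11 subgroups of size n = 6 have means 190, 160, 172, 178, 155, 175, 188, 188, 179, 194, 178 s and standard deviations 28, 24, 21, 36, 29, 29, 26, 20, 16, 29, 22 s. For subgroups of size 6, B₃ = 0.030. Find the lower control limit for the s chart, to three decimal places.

0.764

s̄ = (28 + 24 + 21 + 36 + 29 + 29 + 26 + 20 + 16 + 29 + 22) / 11 = 25.4545
LCL_s = B₃·s̄ = 0.030 × 25.4545 = 0.7636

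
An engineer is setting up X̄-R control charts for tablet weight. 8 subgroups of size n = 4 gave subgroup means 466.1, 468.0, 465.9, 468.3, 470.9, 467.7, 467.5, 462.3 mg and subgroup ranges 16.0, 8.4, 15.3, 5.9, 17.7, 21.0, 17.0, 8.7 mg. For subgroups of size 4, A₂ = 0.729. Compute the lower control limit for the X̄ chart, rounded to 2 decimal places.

457.06

X̄̄ = (466.1 + 468.0 + 465.9 + 468.3 + 470.9 + 467.7 + 467.5 + 462.3) / 8 = 3736.7000 / 8 = 467.0875
R̄ = (16.0 + 8.4 + 15.3 + 5.9 + 17.7 + 21.0 + 17.0 + 8.7) / 8 = 110.0000 / 8 = 13.7500
LCL = X̄̄ − A₂·R̄ = 467.0875 − 0.729 × 13.7500 = 457.0637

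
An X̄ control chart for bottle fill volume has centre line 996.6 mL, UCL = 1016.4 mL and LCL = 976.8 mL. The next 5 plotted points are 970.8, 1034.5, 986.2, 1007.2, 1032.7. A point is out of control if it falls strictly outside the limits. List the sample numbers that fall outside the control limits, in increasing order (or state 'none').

Compare each point to [976.8, 1016.4]: sample 1 = 970.8 < LCL; sample 2 = 1034.5 > UCL; sample 5 = 1032.7 > UCL.

1, 2, 5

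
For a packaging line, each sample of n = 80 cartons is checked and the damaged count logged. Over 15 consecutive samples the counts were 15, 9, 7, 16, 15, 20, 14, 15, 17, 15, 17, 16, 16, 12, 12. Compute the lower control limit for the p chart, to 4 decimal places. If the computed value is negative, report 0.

0.0511

p̄ = Σdᵢ / (k·n) = 216 / (15 × 80) = 0.18000
LCL = p̄ − 3·√(p̄(1−p̄)/n) = 0.18000 − 3 × 0.04295 = 0.05114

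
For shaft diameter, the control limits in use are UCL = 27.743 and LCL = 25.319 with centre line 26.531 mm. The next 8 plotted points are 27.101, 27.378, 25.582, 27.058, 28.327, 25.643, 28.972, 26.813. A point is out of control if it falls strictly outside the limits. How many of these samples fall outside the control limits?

Compare each point to [25.319, 27.743]: sample 5 = 28.327 > UCL; sample 7 = 28.972 > UCL.

2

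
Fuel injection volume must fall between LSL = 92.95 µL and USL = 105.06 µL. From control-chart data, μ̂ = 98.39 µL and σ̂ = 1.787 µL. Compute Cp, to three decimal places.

1.129

Cp = (USL − LSL) / (6σ̂) = (105.06 − 92.95) / (6 × 1.787) = 12.1100 / 10.7220 = 1.1295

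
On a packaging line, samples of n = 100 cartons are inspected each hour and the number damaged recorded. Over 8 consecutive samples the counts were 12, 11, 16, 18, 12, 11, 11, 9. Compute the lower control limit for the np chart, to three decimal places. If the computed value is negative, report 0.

p̄ = Σdᵢ / (k·n) = 100 / (8 × 100) = 0.12500
LCL = np̄ − 3·√(np̄(1−p̄)) = 12.5000 − 3 × 3.3072 = 2.5784

2.578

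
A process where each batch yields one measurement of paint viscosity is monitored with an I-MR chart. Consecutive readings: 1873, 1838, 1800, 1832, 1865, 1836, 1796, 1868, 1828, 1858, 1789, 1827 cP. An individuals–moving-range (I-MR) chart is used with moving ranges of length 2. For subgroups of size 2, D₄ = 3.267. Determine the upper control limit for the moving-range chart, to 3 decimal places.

135.432

Moving ranges: 35, 38, 32, 33, 29, 40, 72, 40, 30, 69, 38; M̄R̄ = 456.0000 / 11 = 41.4545
UCL_MR = D₄·M̄R̄ = 3.267 × 41.4545 = 135.4320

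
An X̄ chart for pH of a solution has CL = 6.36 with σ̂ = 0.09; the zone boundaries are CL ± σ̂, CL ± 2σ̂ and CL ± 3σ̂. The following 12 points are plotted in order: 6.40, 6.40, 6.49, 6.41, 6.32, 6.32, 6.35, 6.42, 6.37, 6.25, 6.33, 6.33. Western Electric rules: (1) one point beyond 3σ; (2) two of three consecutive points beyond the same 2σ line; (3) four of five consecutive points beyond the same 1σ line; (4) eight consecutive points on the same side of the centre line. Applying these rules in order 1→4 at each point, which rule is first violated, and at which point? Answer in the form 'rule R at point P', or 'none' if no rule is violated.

none

Zone of each point (C = within 1σ̂, B = 1σ̂–2σ̂, A = 2σ̂–3σ̂, * = beyond 3σ̂; sign = side of CL): 1:+C, 2:+C, 3:+B, 4:+C, 5:-C, 6:-C, 7:-C, 8:+C, 9:+C, 10:-B, 11:-C, 12:-C
No rule fires across all 12 points.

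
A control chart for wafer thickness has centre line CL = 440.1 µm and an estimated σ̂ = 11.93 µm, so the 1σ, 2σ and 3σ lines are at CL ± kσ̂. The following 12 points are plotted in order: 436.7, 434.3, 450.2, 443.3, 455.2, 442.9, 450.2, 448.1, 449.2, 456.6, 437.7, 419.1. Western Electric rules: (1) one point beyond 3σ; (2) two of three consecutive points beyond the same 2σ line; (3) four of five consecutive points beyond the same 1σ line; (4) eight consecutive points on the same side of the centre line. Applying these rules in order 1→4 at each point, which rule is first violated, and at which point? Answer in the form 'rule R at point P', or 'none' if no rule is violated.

Zone of each point (C = within 1σ̂, B = 1σ̂–2σ̂, A = 2σ̂–3σ̂, * = beyond 3σ̂; sign = side of CL): 1:-C, 2:-C, 3:+C, 4:+C, 5:+B, 6:+C, 7:+C, 8:+C, 9:+C, 10:+B, 11:-C, 12:-B
Rule 4 (eight consecutive points on the same side of the centre line) is satisfied at point 10.

rule 4 at point 10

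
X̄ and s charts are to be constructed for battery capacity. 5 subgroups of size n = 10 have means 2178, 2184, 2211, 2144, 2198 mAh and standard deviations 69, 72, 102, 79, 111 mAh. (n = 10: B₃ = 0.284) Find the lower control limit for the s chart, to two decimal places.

24.59

s̄ = (69 + 72 + 102 + 79 + 111) / 5 = 86.6000
LCL_s = B₃·s̄ = 0.284 × 86.6000 = 24.5944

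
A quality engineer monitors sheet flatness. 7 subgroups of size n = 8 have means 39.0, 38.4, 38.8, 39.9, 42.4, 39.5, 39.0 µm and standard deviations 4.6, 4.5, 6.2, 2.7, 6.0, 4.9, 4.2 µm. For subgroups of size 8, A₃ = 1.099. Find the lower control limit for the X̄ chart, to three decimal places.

X̄̄ = (39.0 + 38.4 + 38.8 + 39.9 + 42.4 + 39.5 + 39.0) / 7 = 39.5714
s̄ = (4.6 + 4.5 + 6.2 + 2.7 + 6.0 + 4.9 + 4.2) / 7 = 4.7286
LCL = X̄̄ − A₃·s̄ = 39.5714 − 1.099 × 4.7286 = 34.3747

34.375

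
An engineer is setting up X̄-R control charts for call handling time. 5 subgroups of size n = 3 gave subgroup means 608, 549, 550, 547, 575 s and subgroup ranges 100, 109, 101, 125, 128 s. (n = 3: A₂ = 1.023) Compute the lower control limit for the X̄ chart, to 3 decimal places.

X̄̄ = (608 + 549 + 550 + 547 + 575) / 5 = 2829.0000 / 5 = 565.8000
R̄ = (100 + 109 + 101 + 125 + 128) / 5 = 563.0000 / 5 = 112.6000
LCL = X̄̄ − A₂·R̄ = 565.8000 − 1.023 × 112.6000 = 450.6102

450.610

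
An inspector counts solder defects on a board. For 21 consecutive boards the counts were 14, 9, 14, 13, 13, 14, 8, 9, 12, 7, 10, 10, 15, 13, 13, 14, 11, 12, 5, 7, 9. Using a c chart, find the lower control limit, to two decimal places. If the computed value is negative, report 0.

c̄ = (14 + 9 + 14 + 13 + 13 + 14 + 8 + 9 + 12 + 7 + 10 + 10 + 15 + 13 + 13 + 14 + 11 + 12 + 5 + 7 + 9) / 21 = 232 / 21 = 11.0476
LCL = c̄ − 3√c̄ = 11.0476 − 3 × 3.3238 = 1.0762

1.08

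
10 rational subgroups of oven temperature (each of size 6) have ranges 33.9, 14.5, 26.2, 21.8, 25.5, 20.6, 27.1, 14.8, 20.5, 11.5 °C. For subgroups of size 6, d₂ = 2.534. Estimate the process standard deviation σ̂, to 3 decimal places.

R̄ = (33.9 + 14.5 + 26.2 + 21.8 + 25.5 + 20.6 + 27.1 + 14.8 + 20.5 + 11.5) / 10 = 21.6400
σ̂ = R̄ / d₂ = 21.6400 / 2.534 = 8.5399

8.540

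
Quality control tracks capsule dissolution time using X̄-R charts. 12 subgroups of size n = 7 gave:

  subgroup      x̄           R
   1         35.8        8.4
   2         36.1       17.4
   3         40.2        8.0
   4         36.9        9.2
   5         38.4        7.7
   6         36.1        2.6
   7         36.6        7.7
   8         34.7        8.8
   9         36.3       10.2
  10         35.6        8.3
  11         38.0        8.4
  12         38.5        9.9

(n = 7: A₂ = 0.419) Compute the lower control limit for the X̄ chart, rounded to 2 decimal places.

X̄̄ = (35.8 + 36.1 + 40.2 + 36.9 + 38.4 + 36.1 + 36.6 + 34.7 + 36.3 + 35.6 + 38.0 + 38.5) / 12 = 443.2000 / 12 = 36.9333
R̄ = (8.4 + 17.4 + 8.0 + 9.2 + 7.7 + 2.6 + 7.7 + 8.8 + 10.2 + 8.3 + 8.4 + 9.9) / 12 = 106.6000 / 12 = 8.8833
LCL = X̄̄ − A₂·R̄ = 36.9333 − 0.419 × 8.8833 = 33.2112

33.21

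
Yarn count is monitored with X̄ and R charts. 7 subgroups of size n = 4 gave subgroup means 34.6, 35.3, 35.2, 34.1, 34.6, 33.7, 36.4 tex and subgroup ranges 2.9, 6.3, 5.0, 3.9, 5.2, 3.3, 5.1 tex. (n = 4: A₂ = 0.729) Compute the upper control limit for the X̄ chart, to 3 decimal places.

38.144

X̄̄ = (34.6 + 35.3 + 35.2 + 34.1 + 34.6 + 33.7 + 36.4) / 7 = 243.9000 / 7 = 34.8429
R̄ = (2.9 + 6.3 + 5.0 + 3.9 + 5.2 + 3.3 + 5.1) / 7 = 31.7000 / 7 = 4.5286
UCL = X̄̄ + A₂·R̄ = 34.8429 + 0.729 × 4.5286 = 38.1442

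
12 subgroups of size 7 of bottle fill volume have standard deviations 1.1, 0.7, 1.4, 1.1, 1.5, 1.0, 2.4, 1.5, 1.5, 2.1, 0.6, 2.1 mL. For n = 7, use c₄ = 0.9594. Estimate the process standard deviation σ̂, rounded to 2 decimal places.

1.48

s̄ = (1.1 + 0.7 + 1.4 + 1.1 + 1.5 + 1.0 + 2.4 + 1.5 + 1.5 + 2.1 + 0.6 + 2.1) / 12 = 1.4167
σ̂ = s̄ / c₄ = 1.4167 / 0.9594 = 1.4766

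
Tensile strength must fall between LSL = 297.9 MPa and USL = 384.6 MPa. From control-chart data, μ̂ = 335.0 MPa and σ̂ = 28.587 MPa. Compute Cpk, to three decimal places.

0.433

Cpu = (USL − μ̂) / (3σ̂) = (384.6 − 335.0) / (3 × 28.587) = 0.5784; Cpl = (μ̂ − LSL) / (3σ̂) = (335.0 − 297.9) / (3 × 28.587) = 0.4326; Cpk = min(Cpu, Cpl) = 0.4326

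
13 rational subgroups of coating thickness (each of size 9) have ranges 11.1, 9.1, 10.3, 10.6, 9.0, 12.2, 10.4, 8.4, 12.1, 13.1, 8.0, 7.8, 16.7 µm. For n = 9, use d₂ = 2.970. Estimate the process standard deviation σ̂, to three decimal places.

3.595

R̄ = (11.1 + 9.1 + 10.3 + 10.6 + 9.0 + 12.2 + 10.4 + 8.4 + 12.1 + 13.1 + 8.0 + 7.8 + 16.7) / 13 = 10.6769
σ̂ = R̄ / d₂ = 10.6769 / 2.970 = 3.5949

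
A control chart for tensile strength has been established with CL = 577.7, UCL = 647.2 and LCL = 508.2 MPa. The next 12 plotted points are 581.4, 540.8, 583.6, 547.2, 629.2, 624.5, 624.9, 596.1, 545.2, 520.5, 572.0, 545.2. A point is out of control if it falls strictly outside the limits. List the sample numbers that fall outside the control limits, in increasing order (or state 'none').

All 12 points lie within [508.2, 647.2].

none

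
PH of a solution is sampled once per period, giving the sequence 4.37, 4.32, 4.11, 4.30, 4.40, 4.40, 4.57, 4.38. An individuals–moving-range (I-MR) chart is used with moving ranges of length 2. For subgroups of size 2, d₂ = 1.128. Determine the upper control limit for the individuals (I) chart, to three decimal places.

4.702

X̄ = (4.37 + 4.32 + 4.11 + 4.30 + 4.40 + 4.40 + 4.57 + 4.38) / 8 = 4.3563
Moving ranges: 0.05, 0.21, 0.19, 0.10, 0.00, 0.17, 0.19; M̄R̄ = 0.9100 / 7 = 0.1300
UCL = X̄ + 3·M̄R̄/d₂ = 4.3563 + 3 × 0.1300 / 1.128 = 4.7020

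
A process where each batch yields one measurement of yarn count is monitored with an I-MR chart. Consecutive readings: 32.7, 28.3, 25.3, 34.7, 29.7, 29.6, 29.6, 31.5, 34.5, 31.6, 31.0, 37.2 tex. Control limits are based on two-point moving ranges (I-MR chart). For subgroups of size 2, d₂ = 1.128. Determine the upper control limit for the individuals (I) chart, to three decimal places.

X̄ = (32.7 + 28.3 + 25.3 + 34.7 + 29.7 + 29.6 + 29.6 + 31.5 + 34.5 + 31.6 + 31.0 + 37.2) / 12 = 31.3083
Moving ranges: 4.4, 3.0, 9.4, 5.0, 0.1, 0.0, 1.9, 3.0, 2.9, 0.6, 6.2; M̄R̄ = 36.5000 / 11 = 3.3182
UCL = X̄ + 3·M̄R̄/d₂ = 31.3083 + 3 × 3.3182 / 1.128 = 40.1333

40.133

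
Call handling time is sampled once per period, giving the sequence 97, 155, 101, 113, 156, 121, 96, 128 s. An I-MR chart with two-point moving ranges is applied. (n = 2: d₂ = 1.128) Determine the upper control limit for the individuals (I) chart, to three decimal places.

219.279

X̄ = (97 + 155 + 101 + 113 + 156 + 121 + 96 + 128) / 8 = 120.8750
Moving ranges: 58, 54, 12, 43, 35, 25, 32; M̄R̄ = 259.0000 / 7 = 37.0000
UCL = X̄ + 3·M̄R̄/d₂ = 120.8750 + 3 × 37.0000 / 1.128 = 219.2793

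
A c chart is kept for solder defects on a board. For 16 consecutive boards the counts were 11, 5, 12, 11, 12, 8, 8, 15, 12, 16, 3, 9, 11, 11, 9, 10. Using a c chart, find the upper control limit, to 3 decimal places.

c̄ = (11 + 5 + 12 + 11 + 12 + 8 + 8 + 15 + 12 + 16 + 3 + 9 + 11 + 11 + 9 + 10) / 16 = 163 / 16 = 10.1875
UCL = c̄ + 3√c̄ = 10.1875 + 3 × √10.1875 = 10.1875 + 3 × 3.1918 = 19.7629

19.763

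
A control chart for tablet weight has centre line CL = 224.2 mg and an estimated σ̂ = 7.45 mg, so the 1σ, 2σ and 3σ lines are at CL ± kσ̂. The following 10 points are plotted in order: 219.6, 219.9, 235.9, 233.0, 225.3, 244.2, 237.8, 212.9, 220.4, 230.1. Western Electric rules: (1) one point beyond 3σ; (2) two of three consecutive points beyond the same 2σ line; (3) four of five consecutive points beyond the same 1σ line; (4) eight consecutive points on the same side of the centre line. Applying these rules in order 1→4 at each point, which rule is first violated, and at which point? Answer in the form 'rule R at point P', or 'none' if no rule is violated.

Zone of each point (C = within 1σ̂, B = 1σ̂–2σ̂, A = 2σ̂–3σ̂, * = beyond 3σ̂; sign = side of CL): 1:-C, 2:-C, 3:+B, 4:+B, 5:+C, 6:+A, 7:+B, 8:-B, 9:-C, 10:+C
Rule 3 (four of five consecutive points beyond the same 1σ limit) is satisfied at point 7.

rule 3 at point 7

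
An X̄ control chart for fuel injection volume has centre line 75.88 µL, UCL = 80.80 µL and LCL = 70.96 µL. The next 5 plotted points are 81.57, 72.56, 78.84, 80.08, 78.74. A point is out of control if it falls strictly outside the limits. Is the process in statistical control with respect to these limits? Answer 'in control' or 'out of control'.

out of control

Compare each point to [70.96, 80.80]: sample 1 = 81.57 > UCL.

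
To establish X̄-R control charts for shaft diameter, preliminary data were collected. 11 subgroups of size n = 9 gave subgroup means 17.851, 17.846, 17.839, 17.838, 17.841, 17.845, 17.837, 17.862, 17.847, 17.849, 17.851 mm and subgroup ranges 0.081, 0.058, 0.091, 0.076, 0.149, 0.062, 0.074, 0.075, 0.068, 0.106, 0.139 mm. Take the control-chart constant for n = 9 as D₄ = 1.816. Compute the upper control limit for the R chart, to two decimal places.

0.16

R̄ = (0.081 + 0.058 + 0.091 + 0.076 + 0.149 + 0.062 + 0.074 + 0.075 + 0.068 + 0.106 + 0.139) / 11 = 0.9790 / 11 = 0.0890
UCL_R = D₄·R̄ = 1.816 × 0.0890 = 0.1616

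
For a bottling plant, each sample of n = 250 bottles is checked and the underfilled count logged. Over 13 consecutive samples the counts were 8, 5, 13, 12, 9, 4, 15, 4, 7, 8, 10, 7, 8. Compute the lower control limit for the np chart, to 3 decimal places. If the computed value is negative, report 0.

0.000

p̄ = Σdᵢ / (k·n) = 110 / (13 × 250) = 0.03385
LCL = np̄ − 3·√(np̄(1−p̄)) = 8.4615 − 3 × 2.8592 = -0.1161 → 0 (negative, so LCL = 0)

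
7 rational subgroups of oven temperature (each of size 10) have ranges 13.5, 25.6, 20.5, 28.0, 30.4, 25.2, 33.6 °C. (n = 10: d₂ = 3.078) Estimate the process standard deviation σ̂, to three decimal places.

R̄ = (13.5 + 25.6 + 20.5 + 28.0 + 30.4 + 25.2 + 33.6) / 7 = 25.2571
σ̂ = R̄ / d₂ = 25.2571 / 3.078 = 8.2057

8.206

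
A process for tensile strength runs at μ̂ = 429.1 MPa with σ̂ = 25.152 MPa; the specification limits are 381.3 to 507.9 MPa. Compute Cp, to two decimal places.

0.84

Cp = (USL − LSL) / (6σ̂) = (507.9 − 381.3) / (6 × 25.152) = 126.6000 / 150.9120 = 0.8389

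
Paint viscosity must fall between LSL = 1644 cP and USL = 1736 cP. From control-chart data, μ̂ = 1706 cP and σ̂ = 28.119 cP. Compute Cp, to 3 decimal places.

Cp = (USL − LSL) / (6σ̂) = (1736 − 1644) / (6 × 28.119) = 92.0000 / 168.7140 = 0.5453

0.545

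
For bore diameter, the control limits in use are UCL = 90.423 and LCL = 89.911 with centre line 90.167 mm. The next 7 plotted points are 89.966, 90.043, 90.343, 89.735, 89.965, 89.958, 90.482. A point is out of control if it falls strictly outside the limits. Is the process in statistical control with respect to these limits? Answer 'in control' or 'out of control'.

out of control

Compare each point to [89.911, 90.423]: sample 4 = 89.735 < LCL; sample 7 = 90.482 > UCL.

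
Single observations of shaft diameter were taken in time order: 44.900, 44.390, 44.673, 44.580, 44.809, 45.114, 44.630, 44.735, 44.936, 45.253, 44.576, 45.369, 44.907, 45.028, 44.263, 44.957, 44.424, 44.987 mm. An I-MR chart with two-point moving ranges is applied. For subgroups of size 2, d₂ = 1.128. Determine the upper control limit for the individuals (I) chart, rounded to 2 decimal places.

45.92

X̄ = (44.900 + 44.390 + 44.673 + 44.580 + 44.809 + 45.114 + 44.630 + 44.735 + 44.936 + 45.253 + 44.576 + 45.369 + 44.907 + 45.028 + 44.263 + 44.957 + 44.424 + 44.987) / 18 = 44.8073
Moving ranges: 0.510, 0.283, 0.093, 0.229, 0.305, 0.484, 0.105, 0.201, 0.317, 0.677, 0.793, 0.462, 0.121, 0.765, 0.694, 0.533, 0.563; M̄R̄ = 7.1350 / 17 = 0.4197
UCL = X̄ + 3·M̄R̄/d₂ = 44.8073 + 3 × 0.4197 / 1.128 = 45.9235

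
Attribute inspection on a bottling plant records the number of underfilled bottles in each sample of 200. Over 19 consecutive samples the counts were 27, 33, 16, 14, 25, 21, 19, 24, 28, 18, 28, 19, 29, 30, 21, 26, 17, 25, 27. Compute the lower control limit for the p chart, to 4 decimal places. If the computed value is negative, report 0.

0.0493

p̄ = Σdᵢ / (k·n) = 447 / (19 × 200) = 0.11763
LCL = p̄ − 3·√(p̄(1−p̄)/n) = 0.11763 − 3 × 0.02278 = 0.04929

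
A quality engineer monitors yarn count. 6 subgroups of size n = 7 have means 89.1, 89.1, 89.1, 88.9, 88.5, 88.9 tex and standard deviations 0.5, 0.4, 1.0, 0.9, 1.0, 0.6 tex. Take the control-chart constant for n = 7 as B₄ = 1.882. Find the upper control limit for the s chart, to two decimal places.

s̄ = (0.5 + 0.4 + 1.0 + 0.9 + 1.0 + 0.6) / 6 = 0.7333
UCL_s = B₄·s̄ = 1.882 × 0.7333 = 1.3801

1.38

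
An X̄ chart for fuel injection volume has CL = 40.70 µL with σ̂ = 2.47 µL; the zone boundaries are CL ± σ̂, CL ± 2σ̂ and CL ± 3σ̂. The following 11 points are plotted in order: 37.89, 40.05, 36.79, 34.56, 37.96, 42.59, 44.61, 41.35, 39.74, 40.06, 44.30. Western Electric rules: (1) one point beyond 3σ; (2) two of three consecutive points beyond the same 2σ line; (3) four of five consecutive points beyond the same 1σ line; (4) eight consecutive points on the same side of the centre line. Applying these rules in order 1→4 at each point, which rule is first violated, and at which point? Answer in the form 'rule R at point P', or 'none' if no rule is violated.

Zone of each point (C = within 1σ̂, B = 1σ̂–2σ̂, A = 2σ̂–3σ̂, * = beyond 3σ̂; sign = side of CL): 1:-B, 2:-C, 3:-B, 4:-A, 5:-B, 6:+C, 7:+B, 8:+C, 9:-C, 10:-C, 11:+B
Rule 3 (four of five consecutive points beyond the same 1σ limit) is satisfied at point 5.

rule 3 at point 5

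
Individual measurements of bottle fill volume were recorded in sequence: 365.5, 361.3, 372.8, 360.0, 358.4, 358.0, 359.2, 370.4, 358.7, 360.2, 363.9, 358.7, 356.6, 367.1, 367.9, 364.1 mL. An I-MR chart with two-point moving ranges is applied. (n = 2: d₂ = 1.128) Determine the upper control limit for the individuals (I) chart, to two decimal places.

X̄ = (365.5 + 361.3 + 372.8 + 360.0 + 358.4 + 358.0 + 359.2 + 370.4 + 358.7 + 360.2 + 363.9 + 358.7 + 356.6 + 367.1 + 367.9 + 364.1) / 16 = 362.6750
Moving ranges: 4.2, 11.5, 12.8, 1.6, 0.4, 1.2, 11.2, 11.7, 1.5, 3.7, 5.2, 2.1, 10.5, 0.8, 3.8; M̄R̄ = 82.2000 / 15 = 5.4800
UCL = X̄ + 3·M̄R̄/d₂ = 362.6750 + 3 × 5.4800 / 1.128 = 377.2495

377.25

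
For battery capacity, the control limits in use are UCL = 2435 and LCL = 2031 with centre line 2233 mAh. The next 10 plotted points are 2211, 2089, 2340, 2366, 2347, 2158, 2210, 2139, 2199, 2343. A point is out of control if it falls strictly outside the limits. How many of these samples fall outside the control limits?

All 10 points lie within [2031, 2435].

0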